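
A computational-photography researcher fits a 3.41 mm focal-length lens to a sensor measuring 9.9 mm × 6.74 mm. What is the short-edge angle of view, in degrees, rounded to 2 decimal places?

Angle of view α = 2·arctan(h/2f) with h = 6.74 mm and f = 3.41 mm.
h/2f = 0.98827; arctan(0.98827) ≈ 44.6620°, so α ≈ 89.3240°.

89.32°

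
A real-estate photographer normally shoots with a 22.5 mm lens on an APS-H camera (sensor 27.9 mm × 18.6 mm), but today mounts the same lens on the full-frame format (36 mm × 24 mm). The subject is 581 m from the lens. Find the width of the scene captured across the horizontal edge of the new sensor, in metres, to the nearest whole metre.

The focal length stays 22.5 mm; the relevant sensor dimension is now w = 36 mm. Object distance dₒ = 581 m = 581000 mm.
Thin-lens field width W = w·(dₒ − f)/f = 36 × (581000 − 22.5)/22.5 ≈ 929564.000 mm = 929.564 m.

930 m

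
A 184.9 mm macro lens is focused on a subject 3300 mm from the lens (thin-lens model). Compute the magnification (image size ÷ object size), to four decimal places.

Thin lens: 1/f = 1/dₒ + 1/dᵢ → 1/dᵢ = 1/184.9 − 1/3300 = 0.0051053 mm⁻¹, so dᵢ ≈ 195.8749 mm.
Magnification m = dᵢ/dₒ = 195.8749/3300 ≈ 0.05936.

0.0594×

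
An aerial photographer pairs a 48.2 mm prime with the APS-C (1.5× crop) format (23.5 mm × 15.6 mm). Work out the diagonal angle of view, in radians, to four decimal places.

0.5693 rad

Sensor diagonal = √(23.5² + 15.6²) = √795.6100 ≈ 28.2066 mm.
Angle of view α = 2·arctan(d/2f) with d = 28.2066 mm and f = 48.2 mm.
d/2f = 0.29260; arctan(0.29260) ≈ 0.2847 rad, so α ≈ 0.5693 rad.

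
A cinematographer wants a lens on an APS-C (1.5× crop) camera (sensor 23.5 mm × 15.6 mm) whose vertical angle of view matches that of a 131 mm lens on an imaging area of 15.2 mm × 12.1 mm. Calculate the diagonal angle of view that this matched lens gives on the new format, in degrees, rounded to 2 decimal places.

9.55°

Equal vertical AOV ⇒ f₂ = f₁ · 15.6/12.1 = 131 × 1.28926 ≈ 168.8926 mm.
Sensor diagonal = √(23.5² + 15.6²) = √795.6100 ≈ 28.2066 mm.
Diagonal AOV on the new format = 2·arctan(28.2066 / (2 × 168.8926)) = 2·arctan(0.08350) ≈ 9.5468°.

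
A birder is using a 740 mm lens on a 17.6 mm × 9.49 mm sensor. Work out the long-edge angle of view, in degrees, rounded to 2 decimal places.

1.36°

Angle of view α = 2·arctan(w/2f) with w = 17.6 mm and f = 740 mm.
w/2f = 0.01189; arctan(0.01189) ≈ 0.6813°, so α ≈ 1.3626°.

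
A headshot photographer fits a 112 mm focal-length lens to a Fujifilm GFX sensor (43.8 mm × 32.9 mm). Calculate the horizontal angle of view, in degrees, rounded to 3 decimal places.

Angle of view α = 2·arctan(w/2f) with w = 43.8 mm and f = 112 mm.
w/2f = 0.19554; arctan(0.19554) ≈ 11.0638°, so α ≈ 22.1276°.

22.128°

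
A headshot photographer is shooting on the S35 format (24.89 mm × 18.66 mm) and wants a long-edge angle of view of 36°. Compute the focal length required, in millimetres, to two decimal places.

38.30 mm

From α = 2·arctan(w/2f) we get f = w / (2·tan(α/2)).
With w = 24.89 mm and α/2 = 18°, tan(α/2) ≈ 0.32492, so f ≈ 24.89 / 0.64984 ≈ 38.3018 mm.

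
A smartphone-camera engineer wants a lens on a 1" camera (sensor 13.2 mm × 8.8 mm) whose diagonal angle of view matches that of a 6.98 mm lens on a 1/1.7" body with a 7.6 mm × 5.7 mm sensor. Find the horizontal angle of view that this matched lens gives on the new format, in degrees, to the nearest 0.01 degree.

Sensor diagonal = √(7.6² + 5.7²) = √90.2500 ≈ 9.5000 mm.
Sensor diagonal = √(13.2² + 8.8²) = √251.6800 ≈ 15.8644 mm.
Equal diagonal AOV ⇒ f₂ = f₁ · 15.8644/9.5000 = 6.98 × 1.66994 ≈ 11.6562 mm.
Horizontal AOV on the new format = 2·arctan(13.2 / (2 × 11.6562)) = 2·arctan(0.56622) ≈ 59.0391°.

59.04°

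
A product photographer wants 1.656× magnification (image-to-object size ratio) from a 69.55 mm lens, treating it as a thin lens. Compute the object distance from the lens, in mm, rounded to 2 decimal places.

111.55 mm

With m = dᵢ/dₒ and 1/f = 1/dₒ + 1/dᵢ, substituting dᵢ = m·dₒ gives 1/f = (1 + 1/m)/dₒ, hence dₒ = f·(1 + 1/m).
dₒ = 69.55 × (1 + 1/1.656) = 69.55 × 1.60386 ≈ 111.549 mm.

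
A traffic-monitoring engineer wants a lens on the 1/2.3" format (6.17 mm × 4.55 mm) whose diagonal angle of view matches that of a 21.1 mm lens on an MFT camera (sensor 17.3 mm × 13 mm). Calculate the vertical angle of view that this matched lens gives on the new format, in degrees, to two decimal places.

Sensor diagonal = √(17.3² + 13²) = √468.2900 ≈ 21.6400 mm.
Sensor diagonal = √(6.17² + 4.55²) = √58.7714 ≈ 7.6663 mm.
Equal diagonal AOV ⇒ f₂ = f₁ · 7.6663/21.6400 = 21.1 × 0.35426 ≈ 7.4749 mm.
Vertical AOV on the new format = 2·arctan(4.55 / (2 × 7.4749)) = 2·arctan(0.30435) ≈ 33.8553°.

33.86°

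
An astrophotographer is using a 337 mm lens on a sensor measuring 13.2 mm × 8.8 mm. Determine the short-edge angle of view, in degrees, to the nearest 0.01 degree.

1.50°

Angle of view α = 2·arctan(h/2f) with h = 8.8 mm and f = 337 mm.
h/2f = 0.01306; arctan(0.01306) ≈ 0.7480°, so α ≈ 1.4961°.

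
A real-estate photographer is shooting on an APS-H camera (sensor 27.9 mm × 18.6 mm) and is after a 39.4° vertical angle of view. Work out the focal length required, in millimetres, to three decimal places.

25.974 mm

From α = 2·arctan(h/2f) we get f = h / (2·tan(α/2)).
With h = 18.6 mm and α/2 = 19.7°, tan(α/2) ≈ 0.35805, so f ≈ 18.6 / 0.71610 ≈ 25.9739 mm.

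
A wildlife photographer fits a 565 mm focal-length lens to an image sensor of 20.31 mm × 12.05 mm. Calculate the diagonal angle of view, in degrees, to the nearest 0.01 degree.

Sensor diagonal = √(20.31² + 12.05²) = √557.6986 ≈ 23.6156 mm.
Angle of view α = 2·arctan(d/2f) with d = 23.6156 mm and f = 565 mm.
d/2f = 0.02090; arctan(0.02090) ≈ 1.1972°, so α ≈ 2.3945°.

2.39°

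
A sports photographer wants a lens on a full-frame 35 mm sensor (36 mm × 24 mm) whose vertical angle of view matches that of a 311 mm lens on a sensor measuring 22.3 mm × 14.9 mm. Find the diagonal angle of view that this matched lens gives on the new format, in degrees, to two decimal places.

4.95°

Equal vertical AOV ⇒ f₂ = f₁ · 24/14.9 = 311 × 1.61074 ≈ 500.9396 mm.
Sensor diagonal = √(36² + 24²) = √1872.0000 ≈ 43.2666 mm.
Diagonal AOV on the new format = 2·arctan(43.2666 / (2 × 500.9396)) = 2·arctan(0.04319) ≈ 4.9456°.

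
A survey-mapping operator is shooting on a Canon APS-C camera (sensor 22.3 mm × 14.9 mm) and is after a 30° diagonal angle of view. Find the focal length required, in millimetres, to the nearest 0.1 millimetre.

50.0 mm

Sensor diagonal = √(22.3² + 14.9²) = √719.3000 ≈ 26.8198 mm.
From α = 2·arctan(d/2f) we get f = d / (2·tan(α/2)).
With d = 26.8198 mm and α/2 = 15°, tan(α/2) ≈ 0.26795, so f ≈ 26.8198 / 0.53590 ≈ 50.0464 mm.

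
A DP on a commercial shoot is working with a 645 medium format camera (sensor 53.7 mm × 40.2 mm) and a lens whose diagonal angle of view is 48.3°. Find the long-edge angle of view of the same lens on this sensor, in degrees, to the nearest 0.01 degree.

39.49°

Sensor diagonal = √(53.7² + 40.2²) = √4499.7300 ≈ 67.0800 mm.
From the diagonal AOV: f = 67.0800 / (2·tan(24.15°)) = 67.0800 / 0.89674 ≈ 74.8044 mm.
Long-edge AOV = 2·arctan(53.7 / (2 × 74.8044)) = 2·arctan(0.35894) ≈ 39.4898°.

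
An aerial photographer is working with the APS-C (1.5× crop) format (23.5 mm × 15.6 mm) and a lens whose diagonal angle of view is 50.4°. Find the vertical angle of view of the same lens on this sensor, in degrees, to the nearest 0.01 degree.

Sensor diagonal = √(23.5² + 15.6²) = √795.6100 ≈ 28.2066 mm.
From the diagonal AOV: f = 28.2066 / (2·tan(25.2°)) = 28.2066 / 0.94113 ≈ 29.9710 mm.
Vertical AOV = 2·arctan(15.6 / (2 × 29.9710)) = 2·arctan(0.26025) ≈ 29.1754°.

29.18°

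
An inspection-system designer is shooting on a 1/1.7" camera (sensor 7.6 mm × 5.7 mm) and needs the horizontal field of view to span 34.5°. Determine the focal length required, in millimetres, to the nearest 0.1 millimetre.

12.2 mm

From α = 2·arctan(w/2f) we get f = w / (2·tan(α/2)).
With w = 7.6 mm and α/2 = 17.25°, tan(α/2) ≈ 0.31051, so f ≈ 7.6 / 0.62102 ≈ 12.2380 mm.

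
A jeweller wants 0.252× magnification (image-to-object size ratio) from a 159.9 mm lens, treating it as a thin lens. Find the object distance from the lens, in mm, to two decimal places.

794.42 mm

With m = dᵢ/dₒ and 1/f = 1/dₒ + 1/dᵢ, substituting dᵢ = m·dₒ gives 1/f = (1 + 1/m)/dₒ, hence dₒ = f·(1 + 1/m).
dₒ = 159.9 × (1 + 1/0.252) = 159.9 × 4.96825 ≈ 794.424 mm.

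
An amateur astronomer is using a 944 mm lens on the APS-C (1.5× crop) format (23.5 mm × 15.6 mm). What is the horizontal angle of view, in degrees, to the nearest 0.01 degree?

Angle of view α = 2·arctan(w/2f) with w = 23.5 mm and f = 944 mm.
w/2f = 0.01245; arctan(0.01245) ≈ 0.7131°, so α ≈ 1.4263°.

1.43°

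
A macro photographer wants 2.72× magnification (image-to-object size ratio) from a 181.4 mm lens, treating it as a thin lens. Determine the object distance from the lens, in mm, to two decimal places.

With m = dᵢ/dₒ and 1/f = 1/dₒ + 1/dᵢ, substituting dᵢ = m·dₒ gives 1/f = (1 + 1/m)/dₒ, hence dₒ = f·(1 + 1/m).
dₒ = 181.4 × (1 + 1/2.72) = 181.4 × 1.36765 ≈ 248.091 mm.

248.09 mm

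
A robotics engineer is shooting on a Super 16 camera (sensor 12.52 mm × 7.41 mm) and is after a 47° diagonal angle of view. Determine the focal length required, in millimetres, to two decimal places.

Sensor diagonal = √(12.52² + 7.41²) = √211.6585 ≈ 14.5485 mm.
From α = 2·arctan(d/2f) we get f = d / (2·tan(α/2)).
With d = 14.5485 mm and α/2 = 23.5°, tan(α/2) ≈ 0.43481, so f ≈ 14.5485 / 0.86962 ≈ 16.7296 mm.

16.73 mm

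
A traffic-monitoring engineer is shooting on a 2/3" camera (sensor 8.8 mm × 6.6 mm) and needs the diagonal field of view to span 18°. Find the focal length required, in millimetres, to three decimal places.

34.726 mm

Sensor diagonal = √(8.8² + 6.6²) = √121.0000 ≈ 11.0000 mm.
From α = 2·arctan(d/2f) we get f = d / (2·tan(α/2)).
With d = 11.0000 mm and α/2 = 9°, tan(α/2) ≈ 0.15838, so f ≈ 11.0000 / 0.31677 ≈ 34.7256 mm.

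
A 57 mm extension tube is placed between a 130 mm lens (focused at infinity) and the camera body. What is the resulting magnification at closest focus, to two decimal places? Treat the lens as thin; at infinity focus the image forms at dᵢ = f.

The tube moves the image plane from f to f + e, so dᵢ = 130 + 57 = 187 mm. Focus is achieved when 1/f = 1/dₒ + 1/dᵢ, giving dₒ = 1/(1/f − 1/(f+e)).
Magnification m = dᵢ/dₒ = (f+e)·(1/f − 1/(f+e)) = e/f = 57/130 ≈ 0.4385.

0.44×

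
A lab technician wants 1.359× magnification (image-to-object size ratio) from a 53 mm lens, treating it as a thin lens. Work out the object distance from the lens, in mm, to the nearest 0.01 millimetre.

With m = dᵢ/dₒ and 1/f = 1/dₒ + 1/dᵢ, substituting dᵢ = m·dₒ gives 1/f = (1 + 1/m)/dₒ, hence dₒ = f·(1 + 1/m).
dₒ = 53 × (1 + 1/1.359) = 53 × 1.73584 ≈ 91.999 mm.

92.00 mm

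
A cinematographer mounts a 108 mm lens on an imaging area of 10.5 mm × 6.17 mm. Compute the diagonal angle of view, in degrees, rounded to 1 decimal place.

Sensor diagonal = √(10.5² + 6.17²) = √148.3189 ≈ 12.1786 mm.
Angle of view α = 2·arctan(d/2f) with d = 12.1786 mm and f = 108 mm.
d/2f = 0.05638; arctan(0.05638) ≈ 3.2271°, so α ≈ 6.4541°.

6.5°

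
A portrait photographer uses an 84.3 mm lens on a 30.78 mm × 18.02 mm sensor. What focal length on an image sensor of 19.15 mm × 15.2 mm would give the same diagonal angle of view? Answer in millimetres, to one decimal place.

Sensor diagonal = √(30.78² + 18.02²) = √1272.1288 ≈ 35.6669 mm.
Sensor diagonal = √(19.15² + 15.2²) = √597.7625 ≈ 24.4492 mm.
Equal angle of view means equal diagonal/f ratio, so f₂ = f₁ · (diagonal₂/diagonal₁) = 84.3 × 24.4492/35.6669.
f₂ = 84.3 × 0.68549 ≈ 57.786 mm.

57.8 mm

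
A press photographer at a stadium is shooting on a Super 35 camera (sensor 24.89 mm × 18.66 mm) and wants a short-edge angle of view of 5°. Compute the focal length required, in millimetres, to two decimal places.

213.69 mm

From α = 2·arctan(h/2f) we get f = h / (2·tan(α/2)).
With h = 18.66 mm and α/2 = 2.5°, tan(α/2) ≈ 0.04366, so f ≈ 18.66 / 0.08732 ≈ 213.6921 mm.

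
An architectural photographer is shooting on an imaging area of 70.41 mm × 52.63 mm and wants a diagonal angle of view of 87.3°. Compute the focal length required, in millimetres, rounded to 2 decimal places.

46.07 mm

Sensor diagonal = √(70.41² + 52.63²) = √7727.4850 ≈ 87.9061 mm.
From α = 2·arctan(d/2f) we get f = d / (2·tan(α/2)).
With d = 87.9061 mm and α/2 = 43.65°, tan(α/2) ≈ 0.95395, so f ≈ 87.9061 / 1.90791 ≈ 46.0747 mm.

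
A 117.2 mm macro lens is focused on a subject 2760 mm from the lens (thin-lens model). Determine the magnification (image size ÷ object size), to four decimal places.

Thin lens: 1/f = 1/dₒ + 1/dᵢ → 1/dᵢ = 1/117.2 − 1/2760 = 0.0081701 mm⁻¹, so dᵢ ≈ 122.3975 mm.
Magnification m = dᵢ/dₒ = 122.3975/2760 ≈ 0.04435.

0.0443×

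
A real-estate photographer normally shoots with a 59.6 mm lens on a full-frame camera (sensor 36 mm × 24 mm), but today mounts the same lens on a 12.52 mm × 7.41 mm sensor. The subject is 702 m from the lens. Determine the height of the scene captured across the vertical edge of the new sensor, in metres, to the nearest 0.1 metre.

87.3 m

The focal length stays 59.6 mm; the relevant sensor dimension is now h = 7.41 mm. Object distance dₒ = 702 m = 702000 mm.
Thin-lens field height W = h·(dₒ − f)/f = 7.41 × (702000 − 59.6)/59.6 ≈ 87271.449 mm = 87.2714 m.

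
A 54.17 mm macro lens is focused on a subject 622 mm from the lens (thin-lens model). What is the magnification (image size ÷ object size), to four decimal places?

Thin lens: 1/f = 1/dₒ + 1/dᵢ → 1/dᵢ = 1/54.17 − 1/622 = 0.0168527 mm⁻¹, so dᵢ ≈ 59.3377 mm.
Magnification m = dᵢ/dₒ = 59.3377/622 ≈ 0.09540.

0.0954×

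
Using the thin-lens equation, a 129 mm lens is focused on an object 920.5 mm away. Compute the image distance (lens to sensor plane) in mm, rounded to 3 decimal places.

1/dᵢ = 1/f − 1/dₒ = 1/129 − 1/920.5 = 0.0066656 mm⁻¹.
dᵢ = 1/0.0066656 ≈ 150.0246 mm.

150.025 mm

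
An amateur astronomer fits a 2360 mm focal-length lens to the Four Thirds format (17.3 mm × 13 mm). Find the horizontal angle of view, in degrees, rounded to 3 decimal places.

0.420°

Angle of view α = 2·arctan(w/2f) with w = 17.3 mm and f = 2360 mm.
w/2f = 0.00367; arctan(0.00367) ≈ 0.2100°, so α ≈ 0.4200°.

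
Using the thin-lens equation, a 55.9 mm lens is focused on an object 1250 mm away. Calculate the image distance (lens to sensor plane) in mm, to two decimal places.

58.52 mm

1/dᵢ = 1/f − 1/dₒ = 1/55.9 − 1/1250 = 0.0170891 mm⁻¹.
dᵢ = 1/0.0170891 ≈ 58.5169 mm.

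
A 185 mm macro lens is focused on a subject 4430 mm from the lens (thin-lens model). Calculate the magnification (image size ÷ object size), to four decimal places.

0.0436×

Thin lens: 1/f = 1/dₒ + 1/dᵢ → 1/dᵢ = 1/185 − 1/4430 = 0.0051797 mm⁻¹, so dᵢ ≈ 193.0624 mm.
Magnification m = dᵢ/dₒ = 193.0624/4430 ≈ 0.04358.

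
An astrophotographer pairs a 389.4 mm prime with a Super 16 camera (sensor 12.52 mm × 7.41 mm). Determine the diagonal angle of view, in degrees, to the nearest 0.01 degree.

2.14°

Sensor diagonal = √(12.52² + 7.41²) = √211.6585 ≈ 14.5485 mm.
Angle of view α = 2·arctan(d/2f) with d = 14.5485 mm and f = 389.4 mm.
d/2f = 0.01868; arctan(0.01868) ≈ 1.0702°, so α ≈ 2.1404°.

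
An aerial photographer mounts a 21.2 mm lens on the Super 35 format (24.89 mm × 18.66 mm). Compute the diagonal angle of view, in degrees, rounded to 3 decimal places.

Sensor diagonal = √(24.89² + 18.66²) = √967.7077 ≈ 31.1080 mm.
Angle of view α = 2·arctan(d/2f) with d = 31.1080 mm and f = 21.2 mm.
d/2f = 0.73368; arctan(0.73368) ≈ 36.2667°, so α ≈ 72.5334°.

72.533°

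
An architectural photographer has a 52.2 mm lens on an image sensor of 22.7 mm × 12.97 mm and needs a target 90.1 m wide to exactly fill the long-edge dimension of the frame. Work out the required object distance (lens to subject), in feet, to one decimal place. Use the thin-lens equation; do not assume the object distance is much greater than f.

679.9 ft

W: 90.1 m = 90100 mm.
Magnification m = w/W = dᵢ/dₒ; combined with 1/f = 1/dₒ + 1/dᵢ this gives dₒ = f·(1 + W/w).
dₒ = 52.2 mm × (1 + 90100/22.7) = 52.2 × 3970.1630 ≈ 207242.508 mm = 207242.508/304.8 ft = 679.93 ft.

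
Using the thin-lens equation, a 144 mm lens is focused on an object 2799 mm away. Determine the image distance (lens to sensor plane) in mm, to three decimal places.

151.810 mm

1/dᵢ = 1/f − 1/dₒ = 1/144 − 1/2799 = 0.0065872 mm⁻¹.
dᵢ = 1/0.0065872 ≈ 151.8102 mm.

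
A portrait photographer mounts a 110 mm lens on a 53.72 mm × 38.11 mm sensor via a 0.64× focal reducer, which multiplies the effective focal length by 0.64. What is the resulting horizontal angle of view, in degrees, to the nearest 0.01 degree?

41.77°

Effective focal length f = 110 × 0.64 = 70.4 mm.
α = 2·arctan(53.72 / (2 × 70.4)) = 2·arctan(0.38153) ≈ 41.7671°.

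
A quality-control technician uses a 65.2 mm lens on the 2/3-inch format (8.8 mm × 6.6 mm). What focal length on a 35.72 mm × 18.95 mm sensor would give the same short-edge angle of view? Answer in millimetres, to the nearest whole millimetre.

Equal angle of view means equal height/f ratio, so f₂ = f₁ · (height₂/height₁) = 65.2 × 18.95/6.6.
f₂ = 65.2 × 2.87121 ≈ 187.203 mm.

187 mm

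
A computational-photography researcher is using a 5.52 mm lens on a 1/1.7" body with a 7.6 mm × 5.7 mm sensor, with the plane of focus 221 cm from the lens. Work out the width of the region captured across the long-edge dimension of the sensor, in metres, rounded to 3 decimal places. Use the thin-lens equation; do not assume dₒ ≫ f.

3.035 m

dₒ: 221 cm = 2210 mm.
Similar triangles through the lens centre give W/dₒ = w/dᵢ; with 1/f = 1/dₒ + 1/dᵢ this gives W = w·(dₒ − f)/f.
W = 7.6 mm × (2210 − 5.52) / 5.52 = 7.6 × 399.3623 ≈ 3035.154 mm = 3.03515 m.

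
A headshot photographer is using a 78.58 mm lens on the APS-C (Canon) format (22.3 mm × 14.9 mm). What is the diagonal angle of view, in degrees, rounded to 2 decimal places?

19.37°

Sensor diagonal = √(22.3² + 14.9²) = √719.3000 ≈ 26.8198 mm.
Angle of view α = 2·arctan(d/2f) with d = 26.8198 mm and f = 78.58 mm.
d/2f = 0.17065; arctan(0.17065) ≈ 9.6844°, so α ≈ 19.3688°.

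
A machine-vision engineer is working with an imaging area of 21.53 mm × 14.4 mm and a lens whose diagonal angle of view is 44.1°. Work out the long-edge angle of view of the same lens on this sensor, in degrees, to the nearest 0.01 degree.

Sensor diagonal = √(21.53² + 14.4²) = √670.9009 ≈ 25.9018 mm.
From the diagonal AOV: f = 25.9018 / (2·tan(22.05°)) = 25.9018 / 0.81008 ≈ 31.9742 mm.
Long-edge AOV = 2·arctan(21.53 / (2 × 31.9742)) = 2·arctan(0.33668) ≈ 37.2145°.

37.21°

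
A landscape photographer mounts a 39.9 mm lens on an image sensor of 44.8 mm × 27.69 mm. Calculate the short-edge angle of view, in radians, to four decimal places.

0.6680 rad

Angle of view α = 2·arctan(h/2f) with h = 27.69 mm and f = 39.9 mm.
h/2f = 0.34699; arctan(0.34699) ≈ 0.3340 rad, so α ≈ 0.6680 rad.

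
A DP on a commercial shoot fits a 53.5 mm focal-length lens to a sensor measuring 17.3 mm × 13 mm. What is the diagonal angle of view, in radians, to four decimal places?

0.3991 rad

Sensor diagonal = √(17.3² + 13²) = √468.2900 ≈ 21.6400 mm.
Angle of view α = 2·arctan(d/2f) with d = 21.6400 mm and f = 53.5 mm.
d/2f = 0.20224; arctan(0.20224) ≈ 0.1996 rad, so α ≈ 0.3991 rad.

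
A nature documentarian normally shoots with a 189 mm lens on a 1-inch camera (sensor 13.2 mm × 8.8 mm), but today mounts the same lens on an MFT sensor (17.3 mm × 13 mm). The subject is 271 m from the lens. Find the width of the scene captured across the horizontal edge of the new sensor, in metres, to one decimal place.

The focal length stays 189 mm; the relevant sensor dimension is now w = 17.3 mm. Object distance dₒ = 271 m = 271000 mm.
Thin-lens field width W = w·(dₒ − f)/f = 17.3 × (271000 − 189)/189 ≈ 24788.520 mm = 24.7885 m.

24.8 m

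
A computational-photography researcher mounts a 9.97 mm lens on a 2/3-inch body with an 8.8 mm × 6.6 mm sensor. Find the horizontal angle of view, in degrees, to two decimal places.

47.63°

Angle of view α = 2·arctan(w/2f) with w = 8.8 mm and f = 9.97 mm.
w/2f = 0.44132; arctan(0.44132) ≈ 23.8130°, so α ≈ 47.6260°.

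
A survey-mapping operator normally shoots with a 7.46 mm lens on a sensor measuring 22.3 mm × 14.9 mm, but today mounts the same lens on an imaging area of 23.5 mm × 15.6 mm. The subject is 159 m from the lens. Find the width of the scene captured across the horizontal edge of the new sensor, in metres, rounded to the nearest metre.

The focal length stays 7.46 mm; the relevant sensor dimension is now w = 23.5 mm. Object distance dₒ = 159 m = 159000 mm.
Thin-lens field width W = w·(dₒ − f)/f = 23.5 × (159000 − 7.46)/7.46 ≈ 500847.814 mm = 500.848 m.

501 m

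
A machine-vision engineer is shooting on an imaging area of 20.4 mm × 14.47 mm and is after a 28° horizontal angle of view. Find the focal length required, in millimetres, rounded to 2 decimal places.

40.91 mm

From α = 2·arctan(w/2f) we get f = w / (2·tan(α/2)).
With w = 20.4 mm and α/2 = 14°, tan(α/2) ≈ 0.24933, so f ≈ 20.4 / 0.49866 ≈ 40.9100 mm.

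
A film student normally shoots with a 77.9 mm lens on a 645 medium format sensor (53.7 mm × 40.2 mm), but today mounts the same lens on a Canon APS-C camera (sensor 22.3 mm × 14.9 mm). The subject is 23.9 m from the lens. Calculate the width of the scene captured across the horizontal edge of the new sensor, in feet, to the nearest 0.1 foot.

The focal length stays 77.9 mm; the relevant sensor dimension is now w = 22.3 mm. Object distance dₒ = 23.9 m = 23900 mm.
Thin-lens field width W = w·(dₒ − f)/f = 22.3 × (23900 − 77.9)/77.9 ≈ 6819.420 mm = 6819.420/304.8 ft = 22.3734 ft.

22.4 ft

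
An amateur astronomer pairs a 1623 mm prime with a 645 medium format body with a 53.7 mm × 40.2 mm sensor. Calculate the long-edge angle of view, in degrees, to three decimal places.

Angle of view α = 2·arctan(w/2f) with w = 53.7 mm and f = 1623 mm.
w/2f = 0.01654; arctan(0.01654) ≈ 0.9478°, so α ≈ 1.8956°.

1.896°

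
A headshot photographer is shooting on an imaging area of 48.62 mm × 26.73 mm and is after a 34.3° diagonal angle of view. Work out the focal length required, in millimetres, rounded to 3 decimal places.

Sensor diagonal = √(48.62² + 26.73²) = √3078.3973 ≈ 55.4833 mm.
From α = 2·arctan(d/2f) we get f = d / (2·tan(α/2)).
With d = 55.4833 mm and α/2 = 17.15°, tan(α/2) ≈ 0.30860, so f ≈ 55.4833 / 0.61719 ≈ 89.8964 mm.

89.896 mm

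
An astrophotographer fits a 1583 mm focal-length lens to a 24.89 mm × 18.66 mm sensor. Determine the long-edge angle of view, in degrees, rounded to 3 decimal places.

Angle of view α = 2·arctan(w/2f) with w = 24.89 mm and f = 1583 mm.
w/2f = 0.00786; arctan(0.00786) ≈ 0.4504°, so α ≈ 0.9009°.

0.901°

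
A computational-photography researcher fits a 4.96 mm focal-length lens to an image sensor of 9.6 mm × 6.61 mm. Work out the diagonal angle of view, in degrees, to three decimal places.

99.198°

Sensor diagonal = √(9.6² + 6.61²) = √135.8521 ≈ 11.6556 mm.
Angle of view α = 2·arctan(d/2f) with d = 11.6556 mm and f = 4.96 mm.
d/2f = 1.17496; arctan(1.17496) ≈ 49.5990°, so α ≈ 99.1981°.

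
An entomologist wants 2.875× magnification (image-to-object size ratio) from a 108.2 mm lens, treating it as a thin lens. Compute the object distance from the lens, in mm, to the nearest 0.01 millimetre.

145.83 mm

With m = dᵢ/dₒ and 1/f = 1/dₒ + 1/dᵢ, substituting dᵢ = m·dₒ gives 1/f = (1 + 1/m)/dₒ, hence dₒ = f·(1 + 1/m).
dₒ = 108.2 × (1 + 1/2.875) = 108.2 × 1.34783 ≈ 145.835 mm.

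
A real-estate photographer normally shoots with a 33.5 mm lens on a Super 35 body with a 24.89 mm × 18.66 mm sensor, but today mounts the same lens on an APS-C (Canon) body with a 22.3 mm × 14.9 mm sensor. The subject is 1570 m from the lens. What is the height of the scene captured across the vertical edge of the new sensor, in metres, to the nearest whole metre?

The focal length stays 33.5 mm; the relevant sensor dimension is now h = 14.9 mm. Object distance dₒ = 1570 m = 1.57e+06 mm.
Thin-lens field height W = h·(dₒ − f)/f = 14.9 × (1.57e+06 − 33.5)/33.5 ≈ 698283.607 mm = 698.284 m.

698 m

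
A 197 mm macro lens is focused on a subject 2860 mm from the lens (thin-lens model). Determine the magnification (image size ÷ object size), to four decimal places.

0.0740×

Thin lens: 1/f = 1/dₒ + 1/dᵢ → 1/dᵢ = 1/197 − 1/2860 = 0.0047265 mm⁻¹, so dᵢ ≈ 211.5734 mm.
Magnification m = dᵢ/dₒ = 211.5734/2860 ≈ 0.07398.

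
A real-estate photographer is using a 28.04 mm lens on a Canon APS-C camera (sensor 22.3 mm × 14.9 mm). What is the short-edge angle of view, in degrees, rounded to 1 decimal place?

29.8°

Angle of view α = 2·arctan(h/2f) with h = 14.9 mm and f = 28.04 mm.
h/2f = 0.26569; arctan(0.26569) ≈ 14.8793°, so α ≈ 29.7585°.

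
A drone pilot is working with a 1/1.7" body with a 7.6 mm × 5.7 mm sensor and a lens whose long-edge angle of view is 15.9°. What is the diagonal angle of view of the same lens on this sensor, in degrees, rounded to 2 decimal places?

From the long-edge AOV: f = 7.6 / (2·tan(7.95°)) = 7.6 / 0.27930 ≈ 27.2107 mm.
Sensor diagonal = √(7.6² + 5.7²) = √90.2500 ≈ 9.5000 mm.
Diagonal AOV = 2·arctan(9.5000 / (2 × 27.2107)) = 2·arctan(0.17456) ≈ 19.8040°.

19.80°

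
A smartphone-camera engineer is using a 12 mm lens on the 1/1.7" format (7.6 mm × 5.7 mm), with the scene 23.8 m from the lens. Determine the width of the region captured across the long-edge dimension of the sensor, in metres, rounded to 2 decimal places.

15.07 m

dₒ: 23.8 m = 23800 mm.
Similar triangles through the lens centre give W/dₒ = w/dᵢ; with 1/f = 1/dₒ + 1/dᵢ this gives W = w·(dₒ − f)/f.
W = 7.6 mm × (23800 − 12) / 12 = 7.6 × 1982.3333 ≈ 15065.733 mm = 15.0657 m.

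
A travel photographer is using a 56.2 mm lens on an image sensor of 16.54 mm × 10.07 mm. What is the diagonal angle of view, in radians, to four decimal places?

0.3412 rad

Sensor diagonal = √(16.54² + 10.07²) = √374.9765 ≈ 19.3643 mm.
Angle of view α = 2·arctan(d/2f) with d = 19.3643 mm and f = 56.2 mm.
d/2f = 0.17228; arctan(0.17228) ≈ 0.1706 rad, so α ≈ 0.3412 rad.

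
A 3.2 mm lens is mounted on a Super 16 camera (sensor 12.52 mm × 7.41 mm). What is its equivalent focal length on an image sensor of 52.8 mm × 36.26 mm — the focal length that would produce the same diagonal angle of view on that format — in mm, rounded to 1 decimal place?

Sensor diagonal = √(12.52² + 7.41²) = √211.6585 ≈ 14.5485 mm.
Sensor diagonal = √(52.8² + 36.26²) = √4102.6276 ≈ 64.0518 mm.
Equal angle of view means equal diagonal/f ratio, so f₂ = f₁ · (diagonal₂/diagonal₁) = 3.2 × 64.0518/14.5485.
f₂ = 3.2 × 4.40264 ≈ 14.088 mm.

14.1 mm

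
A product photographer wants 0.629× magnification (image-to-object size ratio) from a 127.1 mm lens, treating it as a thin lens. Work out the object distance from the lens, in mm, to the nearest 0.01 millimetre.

With m = dᵢ/dₒ and 1/f = 1/dₒ + 1/dᵢ, substituting dᵢ = m·dₒ gives 1/f = (1 + 1/m)/dₒ, hence dₒ = f·(1 + 1/m).
dₒ = 127.1 × (1 + 1/0.629) = 127.1 × 2.58983 ≈ 329.167 mm.

329.17 mm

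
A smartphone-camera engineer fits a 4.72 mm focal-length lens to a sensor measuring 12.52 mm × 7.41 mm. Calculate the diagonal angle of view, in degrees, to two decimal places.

114.04°

Sensor diagonal = √(12.52² + 7.41²) = √211.6585 ≈ 14.5485 mm.
Angle of view α = 2·arctan(d/2f) with d = 14.5485 mm and f = 4.72 mm.
d/2f = 1.54115; arctan(1.54115) ≈ 57.0219°, so α ≈ 114.0438°.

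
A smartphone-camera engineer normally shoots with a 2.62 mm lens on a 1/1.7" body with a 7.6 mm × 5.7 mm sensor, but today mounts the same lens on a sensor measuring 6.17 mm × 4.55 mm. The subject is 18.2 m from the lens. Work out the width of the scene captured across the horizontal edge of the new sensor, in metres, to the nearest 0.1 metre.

The focal length stays 2.62 mm; the relevant sensor dimension is now w = 6.17 mm. Object distance dₒ = 18.2 m = 18200 mm.
Thin-lens field width W = w·(dₒ − f)/f = 6.17 × (18200 − 2.62)/2.62 ≈ 42854.135 mm = 42.8541 m.

42.9 m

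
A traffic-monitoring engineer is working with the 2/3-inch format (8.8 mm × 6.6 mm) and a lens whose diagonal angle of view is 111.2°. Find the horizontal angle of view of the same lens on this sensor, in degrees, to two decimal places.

Sensor diagonal = √(8.8² + 6.6²) = √121.0000 ≈ 11.0000 mm.
From the diagonal AOV: f = 11.0000 / (2·tan(55.6°)) = 11.0000 / 2.92093 ≈ 3.7659 mm.
Horizontal AOV = 2·arctan(8.8 / (2 × 3.7659)) = 2·arctan(1.16837) ≈ 98.8800°.

98.88°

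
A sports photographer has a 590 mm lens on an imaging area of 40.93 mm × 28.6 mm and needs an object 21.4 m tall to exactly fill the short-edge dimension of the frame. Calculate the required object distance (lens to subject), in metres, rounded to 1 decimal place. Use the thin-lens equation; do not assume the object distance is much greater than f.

442.1 m

W: 21.4 m = 21400 mm.
Magnification m = h/W = dᵢ/dₒ; combined with 1/f = 1/dₒ + 1/dᵢ this gives dₒ = f·(1 + W/h).
dₒ = 590 mm × (1 + 21400/28.6) = 590 × 749.2517 ≈ 442058.531 mm = 442.059 m.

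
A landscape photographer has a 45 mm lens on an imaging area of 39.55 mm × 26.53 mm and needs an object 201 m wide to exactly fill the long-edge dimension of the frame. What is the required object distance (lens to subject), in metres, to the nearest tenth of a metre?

W: 201 m = 201000 mm.
Magnification m = w/W = dᵢ/dₒ; combined with 1/f = 1/dₒ + 1/dᵢ this gives dₒ = f·(1 + W/w).
dₒ = 45 mm × (1 + 201000/39.55) = 45 × 5083.1745 ≈ 228742.851 mm = 228.743 m.

228.7 m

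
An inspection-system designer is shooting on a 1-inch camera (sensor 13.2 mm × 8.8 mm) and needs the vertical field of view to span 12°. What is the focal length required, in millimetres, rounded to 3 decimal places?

From α = 2·arctan(h/2f) we get f = h / (2·tan(α/2)).
With h = 8.8 mm and α/2 = 6°, tan(α/2) ≈ 0.10510, so f ≈ 8.8 / 0.21021 ≈ 41.8632 mm.

41.863 mm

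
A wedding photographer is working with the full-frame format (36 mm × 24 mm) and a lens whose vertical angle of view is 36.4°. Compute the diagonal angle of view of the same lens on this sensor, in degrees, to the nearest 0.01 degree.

From the vertical AOV: f = 24 / (2·tan(18.2°)) = 24 / 0.65757 ≈ 36.4982 mm.
Sensor diagonal = √(36² + 24²) = √1872.0000 ≈ 43.2666 mm.
Diagonal AOV = 2·arctan(43.2666 / (2 × 36.4982)) = 2·arctan(0.59272) ≈ 61.3124°.

61.31°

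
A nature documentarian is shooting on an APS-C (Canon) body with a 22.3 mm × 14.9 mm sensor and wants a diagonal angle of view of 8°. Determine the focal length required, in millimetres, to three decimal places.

191.770 mm

Sensor diagonal = √(22.3² + 14.9²) = √719.3000 ≈ 26.8198 mm.
From α = 2·arctan(d/2f) we get f = d / (2·tan(α/2)).
With d = 26.8198 mm and α/2 = 4°, tan(α/2) ≈ 0.06993, so f ≈ 26.8198 / 0.13985 ≈ 191.7703 mm.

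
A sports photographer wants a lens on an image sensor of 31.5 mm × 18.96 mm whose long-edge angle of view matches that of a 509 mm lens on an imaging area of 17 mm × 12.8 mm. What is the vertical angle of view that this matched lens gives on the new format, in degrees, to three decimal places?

Equal long-edge AOV ⇒ f₂ = f₁ · 31.5/17 = 509 × 1.85294 ≈ 943.1471 mm.
Vertical AOV on the new format = 2·arctan(18.96 / (2 × 943.1471)) = 2·arctan(0.01005) ≈ 1.1518°.

1.152°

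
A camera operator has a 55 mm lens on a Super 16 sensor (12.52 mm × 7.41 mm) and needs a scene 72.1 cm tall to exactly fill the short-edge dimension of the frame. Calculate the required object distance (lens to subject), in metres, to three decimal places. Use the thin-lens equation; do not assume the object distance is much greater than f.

W: 72.1 cm = 721 mm.
Magnification m = h/W = dᵢ/dₒ; combined with 1/f = 1/dₒ + 1/dᵢ this gives dₒ = f·(1 + W/h).
dₒ = 55 mm × (1 + 721/7.41) = 55 × 98.3009 ≈ 5406.552 mm = 5.40655 m.

5.407 m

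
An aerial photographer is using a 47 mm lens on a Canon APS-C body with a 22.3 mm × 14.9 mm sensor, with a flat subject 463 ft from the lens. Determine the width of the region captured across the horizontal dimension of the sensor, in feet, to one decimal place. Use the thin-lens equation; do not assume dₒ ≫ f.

dₒ: 463 ft × 304.8 mm/ft = 141122.40 mm.
Similar triangles through the lens centre give W/dₒ = w/dᵢ; with 1/f = 1/dₒ + 1/dᵢ this gives W = w·(dₒ − f)/f.
W = 22.3 mm × (141122 − 47) / 47 = 22.3 × 3001.6042 ≈ 66935.773 mm = 66935.773/304.8 ft = 219.606 ft.

219.6 ft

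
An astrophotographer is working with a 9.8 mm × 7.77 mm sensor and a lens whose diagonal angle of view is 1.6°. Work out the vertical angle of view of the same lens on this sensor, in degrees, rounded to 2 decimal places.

Sensor diagonal = √(9.8² + 7.77²) = √156.4129 ≈ 12.5065 mm.
From the diagonal AOV: f = 12.5065 / (2·tan(0.8°)) = 12.5065 / 0.02793 ≈ 447.8274 mm.
Vertical AOV = 2·arctan(7.77 / (2 × 447.8274)) = 2·arctan(0.00868) ≈ 0.9941°.

0.99°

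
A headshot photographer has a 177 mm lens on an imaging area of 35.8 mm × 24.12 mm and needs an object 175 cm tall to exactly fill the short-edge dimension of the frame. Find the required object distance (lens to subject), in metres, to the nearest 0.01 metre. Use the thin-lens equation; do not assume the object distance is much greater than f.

13.02 m

W: 175 cm = 1750 mm.
Magnification m = h/W = dᵢ/dₒ; combined with 1/f = 1/dₒ + 1/dᵢ this gives dₒ = f·(1 + W/h).
dₒ = 177 mm × (1 + 1750/24.12) = 177 × 73.5539 ≈ 13019.040 mm = 13.019 m.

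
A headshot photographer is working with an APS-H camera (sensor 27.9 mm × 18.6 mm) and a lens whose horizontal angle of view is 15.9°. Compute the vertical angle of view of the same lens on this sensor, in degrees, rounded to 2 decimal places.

10.64°

From the horizontal AOV: f = 27.9 / (2·tan(7.95°)) = 27.9 / 0.27930 ≈ 99.8918 mm.
Vertical AOV = 2·arctan(18.6 / (2 × 99.8918)) = 2·arctan(0.09310) ≈ 10.6379°.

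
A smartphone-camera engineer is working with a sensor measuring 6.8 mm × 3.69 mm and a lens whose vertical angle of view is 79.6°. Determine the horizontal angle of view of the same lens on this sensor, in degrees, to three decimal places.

From the vertical AOV: f = 3.69 / (2·tan(39.8°)) = 3.69 / 1.66634 ≈ 2.2144 mm.
Horizontal AOV = 2·arctan(6.8 / (2 × 2.2144)) = 2·arctan(1.53538) ≈ 113.8472°.

113.847°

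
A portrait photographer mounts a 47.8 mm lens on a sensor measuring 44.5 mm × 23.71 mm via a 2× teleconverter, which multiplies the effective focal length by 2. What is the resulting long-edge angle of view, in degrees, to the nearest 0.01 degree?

Effective focal length f = 47.8 × 2 = 95.6 mm.
α = 2·arctan(44.5 / (2 × 95.6)) = 2·arctan(0.23274) ≈ 26.2036°.

26.20°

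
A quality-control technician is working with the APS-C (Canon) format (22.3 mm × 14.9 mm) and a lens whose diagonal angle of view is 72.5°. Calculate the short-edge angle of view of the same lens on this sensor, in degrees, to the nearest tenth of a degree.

44.3°

Sensor diagonal = √(22.3² + 14.9²) = √719.3000 ≈ 26.8198 mm.
From the diagonal AOV: f = 26.8198 / (2·tan(36.25°)) = 26.8198 / 1.46646 ≈ 18.2888 mm.
Short-edge AOV = 2·arctan(14.9 / (2 × 18.2888)) = 2·arctan(0.40735) ≈ 44.3274°.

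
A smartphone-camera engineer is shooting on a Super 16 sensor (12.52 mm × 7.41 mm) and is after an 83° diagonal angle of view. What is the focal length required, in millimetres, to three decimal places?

Sensor diagonal = √(12.52² + 7.41²) = √211.6585 ≈ 14.5485 mm.
From α = 2·arctan(d/2f) we get f = d / (2·tan(α/2)).
With d = 14.5485 mm and α/2 = 41.5°, tan(α/2) ≈ 0.88473, so f ≈ 14.5485 / 1.76945 ≈ 8.2220 mm.

8.222 mm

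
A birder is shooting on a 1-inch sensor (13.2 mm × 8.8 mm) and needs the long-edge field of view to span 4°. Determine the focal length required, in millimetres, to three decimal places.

188.999 mm

From α = 2·arctan(w/2f) we get f = w / (2·tan(α/2)).
With w = 13.2 mm and α/2 = 2°, tan(α/2) ≈ 0.03492, so f ≈ 13.2 / 0.06984 ≈ 188.9993 mm.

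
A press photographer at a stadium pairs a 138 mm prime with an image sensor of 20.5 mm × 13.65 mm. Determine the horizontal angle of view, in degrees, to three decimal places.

Angle of view α = 2·arctan(w/2f) with w = 20.5 mm and f = 138 mm.
w/2f = 0.07428; arctan(0.07428) ≈ 4.2479°, so α ≈ 8.4957°.

8.496°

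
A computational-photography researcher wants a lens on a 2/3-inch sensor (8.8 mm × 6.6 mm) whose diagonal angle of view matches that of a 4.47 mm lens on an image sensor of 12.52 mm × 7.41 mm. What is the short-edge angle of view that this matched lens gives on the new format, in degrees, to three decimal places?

Sensor diagonal = √(12.52² + 7.41²) = √211.6585 ≈ 14.5485 mm.
Sensor diagonal = √(8.8² + 6.6²) = √121.0000 ≈ 11.0000 mm.
Equal diagonal AOV ⇒ f₂ = f₁ · 11.0000/14.5485 = 4.47 × 0.75609 ≈ 3.3797 mm.
Short-edge AOV on the new format = 2·arctan(6.6 / (2 × 3.3797)) = 2·arctan(0.97641) ≈ 88.6322°.

88.632°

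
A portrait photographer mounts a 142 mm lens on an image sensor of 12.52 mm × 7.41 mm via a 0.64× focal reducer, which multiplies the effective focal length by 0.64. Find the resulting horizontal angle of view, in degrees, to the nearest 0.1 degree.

7.9°

Effective focal length f = 142 × 0.64 = 90.88 mm.
α = 2·arctan(12.52 / (2 × 90.88)) = 2·arctan(0.06888) ≈ 7.8809°.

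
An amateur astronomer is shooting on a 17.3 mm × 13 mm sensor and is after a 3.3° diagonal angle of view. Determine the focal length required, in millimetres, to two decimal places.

Sensor diagonal = √(17.3² + 13²) = √468.2900 ≈ 21.6400 mm.
From α = 2·arctan(d/2f) we get f = d / (2·tan(α/2)).
With d = 21.6400 mm and α/2 = 1.65°, tan(α/2) ≈ 0.02881, so f ≈ 21.6400 / 0.05761 ≈ 375.6177 mm.

375.62 mm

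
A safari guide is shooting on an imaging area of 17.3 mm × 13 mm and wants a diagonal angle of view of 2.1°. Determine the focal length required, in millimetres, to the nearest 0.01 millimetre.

Sensor diagonal = √(17.3² + 13²) = √468.2900 ≈ 21.6400 mm.
From α = 2·arctan(d/2f) we get f = d / (2·tan(α/2)).
With d = 21.6400 mm and α/2 = 1.05°, tan(α/2) ≈ 0.01833, so f ≈ 21.6400 / 0.03666 ≈ 590.3535 mm.

590.35 mm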